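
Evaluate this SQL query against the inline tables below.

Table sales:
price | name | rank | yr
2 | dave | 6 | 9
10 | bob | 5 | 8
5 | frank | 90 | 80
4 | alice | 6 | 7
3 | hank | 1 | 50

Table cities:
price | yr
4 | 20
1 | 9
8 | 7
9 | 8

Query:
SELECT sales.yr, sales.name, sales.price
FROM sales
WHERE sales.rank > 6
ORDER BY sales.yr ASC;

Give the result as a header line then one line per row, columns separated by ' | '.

After WHERE (1 rows):
sales.price | sales.name | sales.rank | sales.yr
5 | frank | 90 | 80
After SELECT (1 rows):
sales.yr | sales.name | sales.price
80 | frank | 5
After ORDER BY (1 rows):
sales.yr | sales.name | sales.price
80 | frank | 5

== RESULT ==
sales.yr | sales.name | sales.price
80 | frank | 5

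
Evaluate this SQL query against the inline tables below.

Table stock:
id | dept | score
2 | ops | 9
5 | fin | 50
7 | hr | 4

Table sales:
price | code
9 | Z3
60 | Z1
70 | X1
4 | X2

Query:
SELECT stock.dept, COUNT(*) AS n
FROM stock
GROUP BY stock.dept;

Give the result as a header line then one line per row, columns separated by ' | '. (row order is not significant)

== RESULT ==
stock.dept | n
ops | 1
fin | 1
hr | 1

Derivation:
After GROUP BY (3 rows):
stock.dept | n
ops | 1
fin | 1
hr | 1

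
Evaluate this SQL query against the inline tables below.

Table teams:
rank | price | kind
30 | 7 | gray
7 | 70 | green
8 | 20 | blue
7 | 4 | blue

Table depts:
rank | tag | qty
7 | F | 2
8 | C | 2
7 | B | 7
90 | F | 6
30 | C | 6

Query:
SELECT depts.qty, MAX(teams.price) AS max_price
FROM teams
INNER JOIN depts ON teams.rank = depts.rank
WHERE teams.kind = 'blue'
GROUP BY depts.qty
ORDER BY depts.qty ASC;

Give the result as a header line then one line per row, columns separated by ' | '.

After JOIN depts (6 rows):
teams.rank | teams.price | teams.kind | depts.rank | depts.tag | depts.qty
30 | 7 | gray | 30 | C | 6
7 | 70 | green | 7 | F | 2
7 | 70 | green | 7 | B | 7
8 | 20 | blue | 8 | C | 2
7 | 4 | blue | 7 | F | 2
7 | 4 | blue | 7 | B | 7
After WHERE (3 rows):
teams.rank | teams.price | teams.kind | depts.rank | depts.tag | depts.qty
8 | 20 | blue | 8 | C | 2
7 | 4 | blue | 7 | F | 2
7 | 4 | blue | 7 | B | 7
After GROUP BY (2 rows):
depts.qty | max_price
2 | 20
7 | 4
After ORDER BY (2 rows):
depts.qty | max_price
2 | 20
7 | 4

== RESULT ==
depts.qty | max_price
2 | 20
7 | 4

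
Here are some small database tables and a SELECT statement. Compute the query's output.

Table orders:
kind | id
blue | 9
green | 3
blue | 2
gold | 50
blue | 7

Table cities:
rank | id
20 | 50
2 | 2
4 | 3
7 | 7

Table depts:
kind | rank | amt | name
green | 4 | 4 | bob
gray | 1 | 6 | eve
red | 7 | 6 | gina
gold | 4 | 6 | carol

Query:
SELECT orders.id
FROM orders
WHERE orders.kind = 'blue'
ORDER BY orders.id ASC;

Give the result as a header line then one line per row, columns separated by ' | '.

After WHERE (3 rows):
orders.kind | orders.id
blue | 9
blue | 2
blue | 7
After SELECT (3 rows):
orders.id
9
2
7
After ORDER BY (3 rows):
orders.id
2
7
9

== RESULT ==
orders.id
2
7
9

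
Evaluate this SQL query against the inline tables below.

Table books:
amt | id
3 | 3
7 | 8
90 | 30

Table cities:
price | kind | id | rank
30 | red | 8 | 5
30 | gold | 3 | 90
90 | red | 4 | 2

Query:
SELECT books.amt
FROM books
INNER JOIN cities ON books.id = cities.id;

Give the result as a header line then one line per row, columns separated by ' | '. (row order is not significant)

After JOIN cities (2 rows):
books.amt | books.id | cities.price | cities.kind | cities.id | cities.rank
3 | 3 | 30 | gold | 3 | 90
7 | 8 | 30 | red | 8 | 5
After SELECT (2 rows):
books.amt
3
7

== RESULT ==
books.amt
3
7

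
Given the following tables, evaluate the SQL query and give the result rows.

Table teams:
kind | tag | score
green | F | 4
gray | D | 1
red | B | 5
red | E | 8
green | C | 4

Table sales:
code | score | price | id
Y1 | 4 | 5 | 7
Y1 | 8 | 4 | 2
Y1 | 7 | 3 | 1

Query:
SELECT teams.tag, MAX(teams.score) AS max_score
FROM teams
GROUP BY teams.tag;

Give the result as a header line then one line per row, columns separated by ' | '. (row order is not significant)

== RESULT ==
teams.tag | max_score
F | 4
D | 1
B | 5
E | 8
C | 4

Derivation:
After GROUP BY (5 rows):
teams.tag | max_score
F | 4
D | 1
B | 5
E | 8
C | 4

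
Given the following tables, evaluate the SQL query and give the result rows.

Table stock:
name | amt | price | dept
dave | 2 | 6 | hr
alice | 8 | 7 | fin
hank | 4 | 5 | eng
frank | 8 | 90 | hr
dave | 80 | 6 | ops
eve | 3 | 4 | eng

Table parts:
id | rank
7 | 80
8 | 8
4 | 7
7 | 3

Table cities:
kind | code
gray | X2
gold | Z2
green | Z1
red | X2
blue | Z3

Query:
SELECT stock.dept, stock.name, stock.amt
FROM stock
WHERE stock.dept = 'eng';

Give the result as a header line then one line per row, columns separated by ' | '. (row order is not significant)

== RESULT ==
stock.dept | stock.name | stock.amt
eng | hank | 4
eng | eve | 3

Derivation:
After WHERE (2 rows):
stock.name | stock.amt | stock.price | stock.dept
hank | 4 | 5 | eng
eve | 3 | 4 | eng
After SELECT (2 rows):
stock.dept | stock.name | stock.amt
eng | hank | 4
eng | eve | 3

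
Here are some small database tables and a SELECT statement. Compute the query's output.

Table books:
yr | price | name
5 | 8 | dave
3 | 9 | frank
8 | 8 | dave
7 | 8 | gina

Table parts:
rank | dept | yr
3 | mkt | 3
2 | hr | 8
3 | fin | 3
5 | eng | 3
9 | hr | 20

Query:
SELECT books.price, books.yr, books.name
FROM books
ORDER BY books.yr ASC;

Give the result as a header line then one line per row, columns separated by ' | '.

After SELECT (4 rows):
books.price | books.yr | books.name
8 | 5 | dave
9 | 3 | frank
8 | 8 | dave
8 | 7 | gina
After ORDER BY (4 rows):
books.price | books.yr | books.name
9 | 3 | frank
8 | 5 | dave
8 | 7 | gina
8 | 8 | dave

== RESULT ==
books.price | books.yr | books.name
9 | 3 | frank
8 | 5 | dave
8 | 7 | gina
8 | 8 | dave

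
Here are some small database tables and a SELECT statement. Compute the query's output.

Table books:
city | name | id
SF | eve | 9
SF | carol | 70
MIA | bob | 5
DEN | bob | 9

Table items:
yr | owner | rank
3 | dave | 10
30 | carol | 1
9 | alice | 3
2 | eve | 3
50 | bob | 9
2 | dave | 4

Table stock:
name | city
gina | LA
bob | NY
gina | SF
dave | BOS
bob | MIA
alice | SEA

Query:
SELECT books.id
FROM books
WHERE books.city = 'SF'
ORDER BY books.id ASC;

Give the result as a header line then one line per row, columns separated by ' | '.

After WHERE (2 rows):
books.city | books.name | books.id
SF | eve | 9
SF | carol | 70
After SELECT (2 rows):
books.id
9
70
After ORDER BY (2 rows):
books.id
9
70

== RESULT ==
books.id
9
70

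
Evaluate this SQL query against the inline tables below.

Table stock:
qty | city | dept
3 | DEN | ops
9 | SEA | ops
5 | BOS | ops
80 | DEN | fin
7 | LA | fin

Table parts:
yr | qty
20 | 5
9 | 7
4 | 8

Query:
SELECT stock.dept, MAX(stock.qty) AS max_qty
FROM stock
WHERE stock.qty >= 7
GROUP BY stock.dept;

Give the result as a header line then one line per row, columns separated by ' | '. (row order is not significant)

After WHERE (3 rows):
stock.qty | stock.city | stock.dept
9 | SEA | ops
80 | DEN | fin
7 | LA | fin
After GROUP BY (2 rows):
stock.dept | max_qty
ops | 9
fin | 80

== RESULT ==
stock.dept | max_qty
ops | 9
fin | 80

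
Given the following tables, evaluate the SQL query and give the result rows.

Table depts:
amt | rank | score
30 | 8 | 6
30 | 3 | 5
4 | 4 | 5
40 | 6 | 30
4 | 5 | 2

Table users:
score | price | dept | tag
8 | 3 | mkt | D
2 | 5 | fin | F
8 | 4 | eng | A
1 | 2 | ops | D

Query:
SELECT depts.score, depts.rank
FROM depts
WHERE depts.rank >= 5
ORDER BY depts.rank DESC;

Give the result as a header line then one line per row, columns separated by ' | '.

== RESULT ==
depts.score | depts.rank
6 | 8
30 | 6
2 | 5

Derivation:
After WHERE (3 rows):
depts.amt | depts.rank | depts.score
30 | 8 | 6
40 | 6 | 30
4 | 5 | 2
After SELECT (3 rows):
depts.score | depts.rank
6 | 8
30 | 6
2 | 5
After ORDER BY (3 rows):
depts.score | depts.rank
6 | 8
30 | 6
2 | 5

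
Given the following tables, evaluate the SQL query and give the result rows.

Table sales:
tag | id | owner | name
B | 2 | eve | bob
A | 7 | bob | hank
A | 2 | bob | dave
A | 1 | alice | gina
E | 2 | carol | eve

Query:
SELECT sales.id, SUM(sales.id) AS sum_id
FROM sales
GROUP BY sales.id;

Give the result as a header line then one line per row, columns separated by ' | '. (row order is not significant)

After GROUP BY (3 rows):
sales.id | sum_id
2 | 6
7 | 7
1 | 1

== RESULT ==
sales.id | sum_id
2 | 6
7 | 7
1 | 1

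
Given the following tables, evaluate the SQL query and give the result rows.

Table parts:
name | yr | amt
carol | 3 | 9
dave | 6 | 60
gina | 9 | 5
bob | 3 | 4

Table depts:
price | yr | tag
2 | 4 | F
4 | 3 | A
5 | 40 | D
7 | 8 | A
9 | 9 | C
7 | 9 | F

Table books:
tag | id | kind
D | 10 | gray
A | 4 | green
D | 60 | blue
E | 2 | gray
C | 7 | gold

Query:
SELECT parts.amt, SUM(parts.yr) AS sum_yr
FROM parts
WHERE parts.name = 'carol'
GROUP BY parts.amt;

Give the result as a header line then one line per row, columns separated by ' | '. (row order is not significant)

== RESULT ==
parts.amt | sum_yr
9 | 3

Derivation:
After WHERE (1 rows):
parts.name | parts.yr | parts.amt
carol | 3 | 9
After GROUP BY (1 rows):
parts.amt | sum_yr
9 | 3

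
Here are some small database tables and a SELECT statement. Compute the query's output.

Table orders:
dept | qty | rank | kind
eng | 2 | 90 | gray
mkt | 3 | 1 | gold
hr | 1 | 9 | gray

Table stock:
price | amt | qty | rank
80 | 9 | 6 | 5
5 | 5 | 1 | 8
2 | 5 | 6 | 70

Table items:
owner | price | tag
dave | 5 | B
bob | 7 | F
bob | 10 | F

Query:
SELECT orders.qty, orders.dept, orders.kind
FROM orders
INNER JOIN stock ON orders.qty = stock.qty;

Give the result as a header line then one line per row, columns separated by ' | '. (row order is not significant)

After JOIN stock (1 rows):
orders.dept | orders.qty | orders.rank | orders.kind | stock.price | stock.amt | stock.qty | stock.rank
hr | 1 | 9 | gray | 5 | 5 | 1 | 8
After SELECT (1 rows):
orders.qty | orders.dept | orders.kind
1 | hr | gray

== RESULT ==
orders.qty | orders.dept | orders.kind
1 | hr | gray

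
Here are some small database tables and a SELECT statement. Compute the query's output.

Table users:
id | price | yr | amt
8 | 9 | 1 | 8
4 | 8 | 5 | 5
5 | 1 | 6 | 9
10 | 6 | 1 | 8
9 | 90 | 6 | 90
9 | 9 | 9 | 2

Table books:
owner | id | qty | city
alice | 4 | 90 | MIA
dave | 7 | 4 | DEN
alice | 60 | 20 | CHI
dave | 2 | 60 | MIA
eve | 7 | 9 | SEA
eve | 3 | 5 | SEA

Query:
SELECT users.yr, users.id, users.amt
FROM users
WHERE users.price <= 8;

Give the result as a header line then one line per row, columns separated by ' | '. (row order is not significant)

== RESULT ==
users.yr | users.id | users.amt
5 | 4 | 5
6 | 5 | 9
1 | 10 | 8

Derivation:
After WHERE (3 rows):
users.id | users.price | users.yr | users.amt
4 | 8 | 5 | 5
5 | 1 | 6 | 9
10 | 6 | 1 | 8
After SELECT (3 rows):
users.yr | users.id | users.amt
5 | 4 | 5
6 | 5 | 9
1 | 10 | 8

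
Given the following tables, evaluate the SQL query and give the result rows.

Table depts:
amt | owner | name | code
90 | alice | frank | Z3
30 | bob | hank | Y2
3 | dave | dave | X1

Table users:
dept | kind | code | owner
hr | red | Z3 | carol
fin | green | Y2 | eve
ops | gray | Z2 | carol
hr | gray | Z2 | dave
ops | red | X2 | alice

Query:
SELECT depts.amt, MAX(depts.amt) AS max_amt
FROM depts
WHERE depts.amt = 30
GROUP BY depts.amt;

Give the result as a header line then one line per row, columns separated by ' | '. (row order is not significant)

After WHERE (1 rows):
depts.amt | depts.owner | depts.name | depts.code
30 | bob | hank | Y2
After GROUP BY (1 rows):
depts.amt | max_amt
30 | 30

== RESULT ==
depts.amt | max_amt
30 | 30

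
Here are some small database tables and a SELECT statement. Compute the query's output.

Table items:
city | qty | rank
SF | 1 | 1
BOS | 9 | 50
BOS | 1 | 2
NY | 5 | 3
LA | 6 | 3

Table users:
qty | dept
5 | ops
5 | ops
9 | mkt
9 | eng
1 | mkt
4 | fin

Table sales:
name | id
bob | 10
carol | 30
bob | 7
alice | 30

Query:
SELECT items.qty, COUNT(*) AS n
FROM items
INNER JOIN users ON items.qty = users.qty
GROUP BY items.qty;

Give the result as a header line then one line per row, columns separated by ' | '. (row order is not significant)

== RESULT ==
items.qty | n
1 | 2
9 | 2
5 | 2

Derivation:
After JOIN users (6 rows):
items.city | items.qty | items.rank | users.qty | users.dept
SF | 1 | 1 | 1 | mkt
BOS | 9 | 50 | 9 | mkt
BOS | 9 | 50 | 9 | eng
BOS | 1 | 2 | 1 | mkt
NY | 5 | 3 | 5 | ops
NY | 5 | 3 | 5 | ops
After GROUP BY (3 rows):
items.qty | n
1 | 2
9 | 2
5 | 2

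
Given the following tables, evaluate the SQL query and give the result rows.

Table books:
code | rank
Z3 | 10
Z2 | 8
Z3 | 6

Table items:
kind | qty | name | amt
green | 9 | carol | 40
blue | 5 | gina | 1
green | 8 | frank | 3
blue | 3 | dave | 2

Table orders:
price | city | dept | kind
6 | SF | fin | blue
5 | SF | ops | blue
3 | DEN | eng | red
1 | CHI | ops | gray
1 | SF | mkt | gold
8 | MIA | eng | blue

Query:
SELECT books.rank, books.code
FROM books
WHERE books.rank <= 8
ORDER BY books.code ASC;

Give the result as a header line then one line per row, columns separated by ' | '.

After WHERE (2 rows):
books.code | books.rank
Z2 | 8
Z3 | 6
After SELECT (2 rows):
books.rank | books.code
8 | Z2
6 | Z3
After ORDER BY (2 rows):
books.rank | books.code
8 | Z2
6 | Z3

== RESULT ==
books.rank | books.code
8 | Z2
6 | Z3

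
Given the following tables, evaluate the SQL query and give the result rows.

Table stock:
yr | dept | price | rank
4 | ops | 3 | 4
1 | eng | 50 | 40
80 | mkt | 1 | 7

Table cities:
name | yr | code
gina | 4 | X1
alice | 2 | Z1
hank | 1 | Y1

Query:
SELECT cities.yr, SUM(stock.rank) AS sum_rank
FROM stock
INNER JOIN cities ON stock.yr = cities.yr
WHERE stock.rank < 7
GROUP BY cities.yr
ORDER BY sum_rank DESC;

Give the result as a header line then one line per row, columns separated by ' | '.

== RESULT ==
cities.yr | sum_rank
4 | 4

Derivation:
After JOIN cities (2 rows):
stock.yr | stock.dept | stock.price | stock.rank | cities.name | cities.yr | cities.code
4 | ops | 3 | 4 | gina | 4 | X1
1 | eng | 50 | 40 | hank | 1 | Y1
After WHERE (1 rows):
stock.yr | stock.dept | stock.price | stock.rank | cities.name | cities.yr | cities.code
4 | ops | 3 | 4 | gina | 4 | X1
After GROUP BY (1 rows):
cities.yr | sum_rank
4 | 4
After ORDER BY (1 rows):
cities.yr | sum_rank
4 | 4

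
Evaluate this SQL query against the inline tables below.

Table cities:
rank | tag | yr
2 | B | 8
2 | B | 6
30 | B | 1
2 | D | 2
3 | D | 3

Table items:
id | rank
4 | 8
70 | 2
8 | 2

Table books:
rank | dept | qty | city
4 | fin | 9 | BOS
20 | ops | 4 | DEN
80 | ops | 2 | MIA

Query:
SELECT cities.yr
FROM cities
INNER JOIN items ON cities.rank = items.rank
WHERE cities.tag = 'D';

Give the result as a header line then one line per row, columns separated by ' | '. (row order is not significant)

After JOIN items (6 rows):
cities.rank | cities.tag | cities.yr | items.id | items.rank
2 | B | 8 | 70 | 2
2 | B | 8 | 8 | 2
2 | B | 6 | 70 | 2
2 | B | 6 | 8 | 2
2 | D | 2 | 70 | 2
2 | D | 2 | 8 | 2
After WHERE (2 rows):
cities.rank | cities.tag | cities.yr | items.id | items.rank
2 | D | 2 | 70 | 2
2 | D | 2 | 8 | 2
After SELECT (2 rows):
cities.yr
2
2

== RESULT ==
cities.yr
2
2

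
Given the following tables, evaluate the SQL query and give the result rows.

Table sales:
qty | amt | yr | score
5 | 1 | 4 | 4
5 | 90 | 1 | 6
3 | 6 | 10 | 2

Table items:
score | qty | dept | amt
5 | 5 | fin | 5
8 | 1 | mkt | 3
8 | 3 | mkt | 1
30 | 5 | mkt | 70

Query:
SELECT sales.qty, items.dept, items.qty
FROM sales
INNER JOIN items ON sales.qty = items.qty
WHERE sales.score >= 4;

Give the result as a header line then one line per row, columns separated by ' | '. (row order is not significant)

After JOIN items (5 rows):
sales.qty | sales.amt | sales.yr | sales.score | items.score | items.qty | items.dept | items.amt
5 | 1 | 4 | 4 | 5 | 5 | fin | 5
5 | 1 | 4 | 4 | 30 | 5 | mkt | 70
5 | 90 | 1 | 6 | 5 | 5 | fin | 5
5 | 90 | 1 | 6 | 30 | 5 | mkt | 70
3 | 6 | 10 | 2 | 8 | 3 | mkt | 1
After WHERE (4 rows):
sales.qty | sales.amt | sales.yr | sales.score | items.score | items.qty | items.dept | items.amt
5 | 1 | 4 | 4 | 5 | 5 | fin | 5
5 | 1 | 4 | 4 | 30 | 5 | mkt | 70
5 | 90 | 1 | 6 | 5 | 5 | fin | 5
5 | 90 | 1 | 6 | 30 | 5 | mkt | 70
After SELECT (4 rows):
sales.qty | items.dept | items.qty
5 | fin | 5
5 | mkt | 5
5 | fin | 5
5 | mkt | 5

== RESULT ==
sales.qty | items.dept | items.qty
5 | fin | 5
5 | mkt | 5
5 | fin | 5
5 | mkt | 5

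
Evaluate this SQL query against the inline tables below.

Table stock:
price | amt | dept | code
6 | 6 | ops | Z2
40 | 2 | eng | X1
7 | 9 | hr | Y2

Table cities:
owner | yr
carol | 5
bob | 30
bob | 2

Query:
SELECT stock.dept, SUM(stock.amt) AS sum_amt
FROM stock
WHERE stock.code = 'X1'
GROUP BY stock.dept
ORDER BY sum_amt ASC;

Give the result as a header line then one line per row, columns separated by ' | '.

After WHERE (1 rows):
stock.price | stock.amt | stock.dept | stock.code
40 | 2 | eng | X1
After GROUP BY (1 rows):
stock.dept | sum_amt
eng | 2
After ORDER BY (1 rows):
stock.dept | sum_amt
eng | 2

== RESULT ==
stock.dept | sum_amt
eng | 2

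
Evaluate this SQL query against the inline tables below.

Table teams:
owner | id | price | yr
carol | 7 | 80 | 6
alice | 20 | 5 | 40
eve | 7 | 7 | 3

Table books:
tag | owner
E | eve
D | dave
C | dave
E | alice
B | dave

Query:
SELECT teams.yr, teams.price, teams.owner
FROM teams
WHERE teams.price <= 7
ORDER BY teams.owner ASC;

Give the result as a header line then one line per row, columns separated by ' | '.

== RESULT ==
teams.yr | teams.price | teams.owner
40 | 5 | alice
3 | 7 | eve

Derivation:
After WHERE (2 rows):
teams.owner | teams.id | teams.price | teams.yr
alice | 20 | 5 | 40
eve | 7 | 7 | 3
After SELECT (2 rows):
teams.yr | teams.price | teams.owner
40 | 5 | alice
3 | 7 | eve
After ORDER BY (2 rows):
teams.yr | teams.price | teams.owner
40 | 5 | alice
3 | 7 | eve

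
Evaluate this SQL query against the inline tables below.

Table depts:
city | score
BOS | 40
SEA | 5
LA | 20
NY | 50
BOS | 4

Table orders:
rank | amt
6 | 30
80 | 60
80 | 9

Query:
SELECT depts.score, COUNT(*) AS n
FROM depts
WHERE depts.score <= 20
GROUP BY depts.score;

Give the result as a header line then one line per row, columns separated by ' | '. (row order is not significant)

After WHERE (3 rows):
depts.city | depts.score
SEA | 5
LA | 20
BOS | 4
After GROUP BY (3 rows):
depts.score | n
5 | 1
20 | 1
4 | 1

== RESULT ==
depts.score | n
5 | 1
20 | 1
4 | 1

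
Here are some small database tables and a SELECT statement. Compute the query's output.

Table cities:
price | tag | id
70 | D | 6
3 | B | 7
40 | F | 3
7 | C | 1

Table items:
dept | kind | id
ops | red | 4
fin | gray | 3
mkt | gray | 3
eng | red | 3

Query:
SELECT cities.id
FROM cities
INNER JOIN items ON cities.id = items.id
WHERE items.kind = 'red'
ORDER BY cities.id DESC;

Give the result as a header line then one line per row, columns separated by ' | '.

== RESULT ==
cities.id
3

Derivation:
After JOIN items (3 rows):
cities.price | cities.tag | cities.id | items.dept | items.kind | items.id
40 | F | 3 | fin | gray | 3
40 | F | 3 | mkt | gray | 3
40 | F | 3 | eng | red | 3
After WHERE (1 rows):
cities.price | cities.tag | cities.id | items.dept | items.kind | items.id
40 | F | 3 | eng | red | 3
After SELECT (1 rows):
cities.id
3
After ORDER BY (1 rows):
cities.id
3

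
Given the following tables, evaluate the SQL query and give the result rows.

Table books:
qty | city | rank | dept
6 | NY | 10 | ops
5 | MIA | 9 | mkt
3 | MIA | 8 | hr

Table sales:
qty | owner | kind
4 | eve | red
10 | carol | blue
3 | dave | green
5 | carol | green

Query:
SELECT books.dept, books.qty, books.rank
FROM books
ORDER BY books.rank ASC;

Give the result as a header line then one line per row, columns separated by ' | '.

== RESULT ==
books.dept | books.qty | books.rank
hr | 3 | 8
mkt | 5 | 9
ops | 6 | 10

Derivation:
After SELECT (3 rows):
books.dept | books.qty | books.rank
ops | 6 | 10
mkt | 5 | 9
hr | 3 | 8
After ORDER BY (3 rows):
books.dept | books.qty | books.rank
hr | 3 | 8
mkt | 5 | 9
ops | 6 | 10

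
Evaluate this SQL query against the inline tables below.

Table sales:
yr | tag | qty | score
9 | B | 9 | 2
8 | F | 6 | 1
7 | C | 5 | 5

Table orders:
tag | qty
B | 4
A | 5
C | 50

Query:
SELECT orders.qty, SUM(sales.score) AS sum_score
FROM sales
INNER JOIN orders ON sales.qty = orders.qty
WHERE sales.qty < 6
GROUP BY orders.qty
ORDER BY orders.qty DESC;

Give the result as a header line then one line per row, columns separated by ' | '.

== RESULT ==
orders.qty | sum_score
5 | 5

Derivation:
After JOIN orders (1 rows):
sales.yr | sales.tag | sales.qty | sales.score | orders.tag | orders.qty
7 | C | 5 | 5 | A | 5
After WHERE (1 rows):
sales.yr | sales.tag | sales.qty | sales.score | orders.tag | orders.qty
7 | C | 5 | 5 | A | 5
After GROUP BY (1 rows):
orders.qty | sum_score
5 | 5
After ORDER BY (1 rows):
orders.qty | sum_score
5 | 5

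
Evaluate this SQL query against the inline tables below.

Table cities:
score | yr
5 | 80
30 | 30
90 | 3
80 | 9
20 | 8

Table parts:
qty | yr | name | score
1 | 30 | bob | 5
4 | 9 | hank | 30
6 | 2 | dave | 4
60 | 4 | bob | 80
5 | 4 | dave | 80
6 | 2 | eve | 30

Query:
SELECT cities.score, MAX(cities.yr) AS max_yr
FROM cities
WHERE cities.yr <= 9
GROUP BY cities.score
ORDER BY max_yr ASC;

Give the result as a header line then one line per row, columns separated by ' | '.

After WHERE (3 rows):
cities.score | cities.yr
90 | 3
80 | 9
20 | 8
After GROUP BY (3 rows):
cities.score | max_yr
90 | 3
80 | 9
20 | 8
After ORDER BY (3 rows):
cities.score | max_yr
90 | 3
20 | 8
80 | 9

== RESULT ==
cities.score | max_yr
90 | 3
20 | 8
80 | 9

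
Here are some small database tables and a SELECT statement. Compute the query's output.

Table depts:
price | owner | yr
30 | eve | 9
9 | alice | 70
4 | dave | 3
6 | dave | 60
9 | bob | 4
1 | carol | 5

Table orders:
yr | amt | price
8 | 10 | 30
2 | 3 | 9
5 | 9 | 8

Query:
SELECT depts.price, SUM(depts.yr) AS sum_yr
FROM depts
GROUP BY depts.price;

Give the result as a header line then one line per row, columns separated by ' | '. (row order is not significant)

After GROUP BY (5 rows):
depts.price | sum_yr
30 | 9
9 | 74
4 | 3
6 | 60
1 | 5

== RESULT ==
depts.price | sum_yr
30 | 9
9 | 74
4 | 3
6 | 60
1 | 5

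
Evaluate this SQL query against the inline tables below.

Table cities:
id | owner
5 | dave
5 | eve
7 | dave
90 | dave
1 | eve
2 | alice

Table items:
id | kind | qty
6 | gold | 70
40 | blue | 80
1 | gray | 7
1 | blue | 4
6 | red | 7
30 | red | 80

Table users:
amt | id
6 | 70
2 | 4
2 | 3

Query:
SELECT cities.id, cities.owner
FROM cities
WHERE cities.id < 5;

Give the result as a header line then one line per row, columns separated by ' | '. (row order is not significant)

After WHERE (2 rows):
cities.id | cities.owner
1 | eve
2 | alice
After SELECT (2 rows):
cities.id | cities.owner
1 | eve
2 | alice

== RESULT ==
cities.id | cities.owner
1 | eve
2 | alice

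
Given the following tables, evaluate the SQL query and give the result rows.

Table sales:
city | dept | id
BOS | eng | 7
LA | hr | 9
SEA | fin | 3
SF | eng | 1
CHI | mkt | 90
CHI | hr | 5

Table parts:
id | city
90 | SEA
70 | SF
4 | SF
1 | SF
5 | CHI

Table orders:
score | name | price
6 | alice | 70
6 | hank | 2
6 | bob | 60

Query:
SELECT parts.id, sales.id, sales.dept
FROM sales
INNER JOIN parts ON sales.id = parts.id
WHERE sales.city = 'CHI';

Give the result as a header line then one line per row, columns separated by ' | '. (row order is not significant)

After JOIN parts (3 rows):
sales.city | sales.dept | sales.id | parts.id | parts.city
SF | eng | 1 | 1 | SF
CHI | mkt | 90 | 90 | SEA
CHI | hr | 5 | 5 | CHI
After WHERE (2 rows):
sales.city | sales.dept | sales.id | parts.id | parts.city
CHI | mkt | 90 | 90 | SEA
CHI | hr | 5 | 5 | CHI
After SELECT (2 rows):
parts.id | sales.id | sales.dept
90 | 90 | mkt
5 | 5 | hr

== RESULT ==
parts.id | sales.id | sales.dept
90 | 90 | mkt
5 | 5 | hr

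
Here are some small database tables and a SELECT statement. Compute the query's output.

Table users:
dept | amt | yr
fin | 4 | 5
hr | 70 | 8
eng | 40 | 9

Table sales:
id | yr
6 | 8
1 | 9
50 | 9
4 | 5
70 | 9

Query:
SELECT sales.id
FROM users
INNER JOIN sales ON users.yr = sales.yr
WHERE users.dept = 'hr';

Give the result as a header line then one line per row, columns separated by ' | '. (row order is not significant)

After JOIN sales (5 rows):
users.dept | users.amt | users.yr | sales.id | sales.yr
fin | 4 | 5 | 4 | 5
hr | 70 | 8 | 6 | 8
eng | 40 | 9 | 1 | 9
eng | 40 | 9 | 50 | 9
eng | 40 | 9 | 70 | 9
After WHERE (1 rows):
users.dept | users.amt | users.yr | sales.id | sales.yr
hr | 70 | 8 | 6 | 8
After SELECT (1 rows):
sales.id
6

== RESULT ==
sales.id
6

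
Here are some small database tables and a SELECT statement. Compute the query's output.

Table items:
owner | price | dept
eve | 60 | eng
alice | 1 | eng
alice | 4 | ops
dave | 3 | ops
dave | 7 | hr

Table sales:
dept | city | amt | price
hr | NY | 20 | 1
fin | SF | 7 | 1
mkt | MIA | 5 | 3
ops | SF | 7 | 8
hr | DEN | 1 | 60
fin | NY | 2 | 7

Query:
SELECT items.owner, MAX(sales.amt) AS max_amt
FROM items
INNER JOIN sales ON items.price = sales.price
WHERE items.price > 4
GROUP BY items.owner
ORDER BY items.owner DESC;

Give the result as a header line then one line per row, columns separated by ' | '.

== RESULT ==
items.owner | max_amt
eve | 1
dave | 2

Derivation:
After JOIN sales (5 rows):
items.owner | items.price | items.dept | sales.dept | sales.city | sales.amt | sales.price
eve | 60 | eng | hr | DEN | 1 | 60
alice | 1 | eng | hr | NY | 20 | 1
alice | 1 | eng | fin | SF | 7 | 1
dave | 3 | ops | mkt | MIA | 5 | 3
dave | 7 | hr | fin | NY | 2 | 7
After WHERE (2 rows):
items.owner | items.price | items.dept | sales.dept | sales.city | sales.amt | sales.price
eve | 60 | eng | hr | DEN | 1 | 60
dave | 7 | hr | fin | NY | 2 | 7
After GROUP BY (2 rows):
items.owner | max_amt
eve | 1
dave | 2
After ORDER BY (2 rows):
items.owner | max_amt
eve | 1
dave | 2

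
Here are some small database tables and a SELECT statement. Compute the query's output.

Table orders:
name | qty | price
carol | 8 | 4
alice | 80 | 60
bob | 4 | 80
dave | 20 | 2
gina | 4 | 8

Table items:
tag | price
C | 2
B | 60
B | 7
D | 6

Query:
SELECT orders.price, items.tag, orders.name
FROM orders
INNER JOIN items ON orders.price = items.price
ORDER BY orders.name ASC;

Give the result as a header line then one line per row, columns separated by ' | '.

== RESULT ==
orders.price | items.tag | orders.name
60 | B | alice
2 | C | dave

Derivation:
After JOIN items (2 rows):
orders.name | orders.qty | orders.price | items.tag | items.price
alice | 80 | 60 | B | 60
dave | 20 | 2 | C | 2
After SELECT (2 rows):
orders.price | items.tag | orders.name
60 | B | alice
2 | C | dave
After ORDER BY (2 rows):
orders.price | items.tag | orders.name
60 | B | alice
2 | C | dave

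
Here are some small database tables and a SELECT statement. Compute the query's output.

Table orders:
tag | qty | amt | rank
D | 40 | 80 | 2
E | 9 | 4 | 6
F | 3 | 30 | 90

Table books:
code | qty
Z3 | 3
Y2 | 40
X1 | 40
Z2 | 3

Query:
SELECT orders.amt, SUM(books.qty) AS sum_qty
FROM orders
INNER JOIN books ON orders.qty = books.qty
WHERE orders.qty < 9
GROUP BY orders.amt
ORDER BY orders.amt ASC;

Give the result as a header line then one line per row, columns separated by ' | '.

After JOIN books (4 rows):
orders.tag | orders.qty | orders.amt | orders.rank | books.code | books.qty
D | 40 | 80 | 2 | Y2 | 40
D | 40 | 80 | 2 | X1 | 40
F | 3 | 30 | 90 | Z3 | 3
F | 3 | 30 | 90 | Z2 | 3
After WHERE (2 rows):
orders.tag | orders.qty | orders.amt | orders.rank | books.code | books.qty
F | 3 | 30 | 90 | Z3 | 3
F | 3 | 30 | 90 | Z2 | 3
After GROUP BY (1 rows):
orders.amt | sum_qty
30 | 6
After ORDER BY (1 rows):
orders.amt | sum_qty
30 | 6

== RESULT ==
orders.amt | sum_qty
30 | 6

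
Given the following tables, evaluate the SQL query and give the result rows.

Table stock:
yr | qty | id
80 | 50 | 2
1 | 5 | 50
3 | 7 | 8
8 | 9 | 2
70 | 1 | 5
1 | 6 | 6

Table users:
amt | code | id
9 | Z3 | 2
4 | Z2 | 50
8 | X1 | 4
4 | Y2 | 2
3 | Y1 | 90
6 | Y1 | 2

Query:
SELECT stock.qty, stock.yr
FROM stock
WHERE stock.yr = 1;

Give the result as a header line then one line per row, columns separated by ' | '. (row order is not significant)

After WHERE (2 rows):
stock.yr | stock.qty | stock.id
1 | 5 | 50
1 | 6 | 6
After SELECT (2 rows):
stock.qty | stock.yr
5 | 1
6 | 1

== RESULT ==
stock.qty | stock.yr
5 | 1
6 | 1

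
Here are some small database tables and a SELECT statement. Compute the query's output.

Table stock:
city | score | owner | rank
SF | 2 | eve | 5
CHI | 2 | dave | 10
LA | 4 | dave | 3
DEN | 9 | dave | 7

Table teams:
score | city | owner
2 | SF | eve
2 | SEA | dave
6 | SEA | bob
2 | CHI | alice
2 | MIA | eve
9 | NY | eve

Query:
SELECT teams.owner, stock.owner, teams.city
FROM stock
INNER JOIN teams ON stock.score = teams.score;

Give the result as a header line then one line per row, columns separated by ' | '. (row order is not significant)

After JOIN teams (9 rows):
stock.city | stock.score | stock.owner | stock.rank | teams.score | teams.city | teams.owner
SF | 2 | eve | 5 | 2 | SF | eve
SF | 2 | eve | 5 | 2 | SEA | dave
SF | 2 | eve | 5 | 2 | CHI | alice
SF | 2 | eve | 5 | 2 | MIA | eve
CHI | 2 | dave | 10 | 2 | SF | eve
CHI | 2 | dave | 10 | 2 | SEA | dave
CHI | 2 | dave | 10 | 2 | CHI | alice
CHI | 2 | dave | 10 | 2 | MIA | eve
DEN | 9 | dave | 7 | 9 | NY | eve
After SELECT (9 rows):
teams.owner | stock.owner | teams.city
eve | eve | SF
dave | eve | SEA
alice | eve | CHI
eve | eve | MIA
eve | dave | SF
dave | dave | SEA
alice | dave | CHI
eve | dave | MIA
eve | dave | NY

== RESULT ==
teams.owner | stock.owner | teams.city
eve | eve | SF
dave | eve | SEA
alice | eve | CHI
eve | eve | MIA
eve | dave | SF
dave | dave | SEA
alice | dave | CHI
eve | dave | MIA
eve | dave | NY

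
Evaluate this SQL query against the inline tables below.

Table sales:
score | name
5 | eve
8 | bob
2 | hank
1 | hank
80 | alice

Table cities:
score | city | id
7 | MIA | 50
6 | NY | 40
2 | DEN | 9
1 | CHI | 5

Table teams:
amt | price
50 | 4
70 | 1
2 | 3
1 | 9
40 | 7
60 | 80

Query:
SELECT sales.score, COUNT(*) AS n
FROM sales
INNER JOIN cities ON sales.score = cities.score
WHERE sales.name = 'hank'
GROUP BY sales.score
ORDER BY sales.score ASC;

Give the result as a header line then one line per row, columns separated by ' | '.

After JOIN cities (2 rows):
sales.score | sales.name | cities.score | cities.city | cities.id
2 | hank | 2 | DEN | 9
1 | hank | 1 | CHI | 5
After WHERE (2 rows):
sales.score | sales.name | cities.score | cities.city | cities.id
2 | hank | 2 | DEN | 9
1 | hank | 1 | CHI | 5
After GROUP BY (2 rows):
sales.score | n
2 | 1
1 | 1
After ORDER BY (2 rows):
sales.score | n
1 | 1
2 | 1

== RESULT ==
sales.score | n
1 | 1
2 | 1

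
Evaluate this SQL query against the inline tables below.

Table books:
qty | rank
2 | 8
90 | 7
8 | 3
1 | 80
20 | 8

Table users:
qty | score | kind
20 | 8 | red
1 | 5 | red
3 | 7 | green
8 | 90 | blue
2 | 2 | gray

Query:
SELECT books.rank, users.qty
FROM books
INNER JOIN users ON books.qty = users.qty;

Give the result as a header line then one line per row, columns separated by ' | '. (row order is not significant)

== RESULT ==
books.rank | users.qty
8 | 2
3 | 8
80 | 1
8 | 20

Derivation:
After JOIN users (4 rows):
books.qty | books.rank | users.qty | users.score | users.kind
2 | 8 | 2 | 2 | gray
8 | 3 | 8 | 90 | blue
1 | 80 | 1 | 5 | red
20 | 8 | 20 | 8 | red
After SELECT (4 rows):
books.rank | users.qty
8 | 2
3 | 8
80 | 1
8 | 20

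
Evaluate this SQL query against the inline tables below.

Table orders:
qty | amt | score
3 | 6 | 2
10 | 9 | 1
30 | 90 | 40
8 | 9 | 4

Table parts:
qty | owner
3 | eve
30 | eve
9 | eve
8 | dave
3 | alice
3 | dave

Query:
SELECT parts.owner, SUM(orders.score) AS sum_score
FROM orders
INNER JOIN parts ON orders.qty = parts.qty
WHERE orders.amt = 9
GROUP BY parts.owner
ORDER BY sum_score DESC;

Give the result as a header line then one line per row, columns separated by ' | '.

== RESULT ==
parts.owner | sum_score
dave | 4

Derivation:
After JOIN parts (5 rows):
orders.qty | orders.amt | orders.score | parts.qty | parts.owner
3 | 6 | 2 | 3 | eve
3 | 6 | 2 | 3 | alice
3 | 6 | 2 | 3 | dave
30 | 90 | 40 | 30 | eve
8 | 9 | 4 | 8 | dave
After WHERE (1 rows):
orders.qty | orders.amt | orders.score | parts.qty | parts.owner
8 | 9 | 4 | 8 | dave
After GROUP BY (1 rows):
parts.owner | sum_score
dave | 4
After ORDER BY (1 rows):
parts.owner | sum_score
dave | 4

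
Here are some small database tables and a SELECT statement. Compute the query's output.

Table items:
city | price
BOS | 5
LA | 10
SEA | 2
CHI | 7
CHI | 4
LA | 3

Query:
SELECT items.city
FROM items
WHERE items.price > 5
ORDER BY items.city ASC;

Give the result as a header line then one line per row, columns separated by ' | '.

== RESULT ==
items.city
CHI
LA

Derivation:
After WHERE (2 rows):
items.city | items.price
LA | 10
CHI | 7
After SELECT (2 rows):
items.city
LA
CHI
After ORDER BY (2 rows):
items.city
CHI
LA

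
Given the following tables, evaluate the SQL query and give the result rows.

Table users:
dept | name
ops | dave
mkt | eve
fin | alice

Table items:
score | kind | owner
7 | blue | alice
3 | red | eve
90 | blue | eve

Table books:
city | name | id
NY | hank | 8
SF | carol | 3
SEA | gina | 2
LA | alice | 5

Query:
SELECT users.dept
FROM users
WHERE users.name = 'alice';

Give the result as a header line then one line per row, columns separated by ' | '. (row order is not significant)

== RESULT ==
users.dept
fin

Derivation:
After WHERE (1 rows):
users.dept | users.name
fin | alice
After SELECT (1 rows):
users.dept
fin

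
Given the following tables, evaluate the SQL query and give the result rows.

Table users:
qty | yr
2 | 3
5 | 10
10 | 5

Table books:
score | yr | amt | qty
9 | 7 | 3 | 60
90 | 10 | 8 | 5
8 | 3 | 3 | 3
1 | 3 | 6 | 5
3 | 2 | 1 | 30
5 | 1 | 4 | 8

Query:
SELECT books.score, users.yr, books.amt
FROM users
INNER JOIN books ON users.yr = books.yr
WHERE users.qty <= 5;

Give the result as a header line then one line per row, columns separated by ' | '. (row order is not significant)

After JOIN books (3 rows):
users.qty | users.yr | books.score | books.yr | books.amt | books.qty
2 | 3 | 8 | 3 | 3 | 3
2 | 3 | 1 | 3 | 6 | 5
5 | 10 | 90 | 10 | 8 | 5
After WHERE (3 rows):
users.qty | users.yr | books.score | books.yr | books.amt | books.qty
2 | 3 | 8 | 3 | 3 | 3
2 | 3 | 1 | 3 | 6 | 5
5 | 10 | 90 | 10 | 8 | 5
After SELECT (3 rows):
books.score | users.yr | books.amt
8 | 3 | 3
1 | 3 | 6
90 | 10 | 8

== RESULT ==
books.score | users.yr | books.amt
8 | 3 | 3
1 | 3 | 6
90 | 10 | 8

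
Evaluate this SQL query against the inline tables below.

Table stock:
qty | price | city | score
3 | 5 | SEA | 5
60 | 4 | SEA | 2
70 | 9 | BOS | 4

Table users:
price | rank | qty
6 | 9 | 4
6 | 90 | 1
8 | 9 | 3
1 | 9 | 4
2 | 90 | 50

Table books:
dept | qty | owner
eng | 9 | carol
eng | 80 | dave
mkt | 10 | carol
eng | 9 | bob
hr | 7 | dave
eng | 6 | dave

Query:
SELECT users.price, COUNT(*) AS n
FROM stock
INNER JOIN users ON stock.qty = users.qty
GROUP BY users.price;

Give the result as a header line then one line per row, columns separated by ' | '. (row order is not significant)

After JOIN users (1 rows):
stock.qty | stock.price | stock.city | stock.score | users.price | users.rank | users.qty
3 | 5 | SEA | 5 | 8 | 9 | 3
After GROUP BY (1 rows):
users.price | n
8 | 1

== RESULT ==
users.price | n
8 | 1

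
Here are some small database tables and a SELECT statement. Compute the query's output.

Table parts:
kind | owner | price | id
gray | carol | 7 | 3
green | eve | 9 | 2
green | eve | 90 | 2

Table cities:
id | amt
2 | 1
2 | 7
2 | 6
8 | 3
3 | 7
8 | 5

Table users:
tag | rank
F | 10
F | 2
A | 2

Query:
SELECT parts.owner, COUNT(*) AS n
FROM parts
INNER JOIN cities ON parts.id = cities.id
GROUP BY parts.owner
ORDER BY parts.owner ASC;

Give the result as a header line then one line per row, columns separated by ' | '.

After JOIN cities (7 rows):
parts.kind | parts.owner | parts.price | parts.id | cities.id | cities.amt
gray | carol | 7 | 3 | 3 | 7
green | eve | 9 | 2 | 2 | 1
green | eve | 9 | 2 | 2 | 7
green | eve | 9 | 2 | 2 | 6
green | eve | 90 | 2 | 2 | 1
green | eve | 90 | 2 | 2 | 7
green | eve | 90 | 2 | 2 | 6
After GROUP BY (2 rows):
parts.owner | n
carol | 1
eve | 6
After ORDER BY (2 rows):
parts.owner | n
carol | 1
eve | 6

== RESULT ==
parts.owner | n
carol | 1
eve | 6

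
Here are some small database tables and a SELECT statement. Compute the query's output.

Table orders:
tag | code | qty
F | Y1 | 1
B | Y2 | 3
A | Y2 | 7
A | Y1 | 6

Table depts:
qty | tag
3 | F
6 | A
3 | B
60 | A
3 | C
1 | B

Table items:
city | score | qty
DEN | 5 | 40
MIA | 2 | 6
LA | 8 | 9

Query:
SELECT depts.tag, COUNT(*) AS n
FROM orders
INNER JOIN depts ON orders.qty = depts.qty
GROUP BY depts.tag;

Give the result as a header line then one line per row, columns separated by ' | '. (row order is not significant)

After JOIN depts (5 rows):
orders.tag | orders.code | orders.qty | depts.qty | depts.tag
F | Y1 | 1 | 1 | B
B | Y2 | 3 | 3 | F
B | Y2 | 3 | 3 | B
B | Y2 | 3 | 3 | C
A | Y1 | 6 | 6 | A
After GROUP BY (4 rows):
depts.tag | n
B | 2
F | 1
C | 1
A | 1

== RESULT ==
depts.tag | n
B | 2
F | 1
C | 1
A | 1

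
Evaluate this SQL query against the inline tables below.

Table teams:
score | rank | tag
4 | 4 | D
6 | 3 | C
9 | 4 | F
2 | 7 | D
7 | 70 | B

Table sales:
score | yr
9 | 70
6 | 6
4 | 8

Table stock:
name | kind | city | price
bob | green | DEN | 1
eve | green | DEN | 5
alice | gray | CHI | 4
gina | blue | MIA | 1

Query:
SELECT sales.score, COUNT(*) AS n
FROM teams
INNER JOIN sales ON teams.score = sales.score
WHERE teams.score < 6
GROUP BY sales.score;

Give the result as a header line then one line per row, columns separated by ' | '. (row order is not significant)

== RESULT ==
sales.score | n
4 | 1

Derivation:
After JOIN sales (3 rows):
teams.score | teams.rank | teams.tag | sales.score | sales.yr
4 | 4 | D | 4 | 8
6 | 3 | C | 6 | 6
9 | 4 | F | 9 | 70
After WHERE (1 rows):
teams.score | teams.rank | teams.tag | sales.score | sales.yr
4 | 4 | D | 4 | 8
After GROUP BY (1 rows):
sales.score | n
4 | 1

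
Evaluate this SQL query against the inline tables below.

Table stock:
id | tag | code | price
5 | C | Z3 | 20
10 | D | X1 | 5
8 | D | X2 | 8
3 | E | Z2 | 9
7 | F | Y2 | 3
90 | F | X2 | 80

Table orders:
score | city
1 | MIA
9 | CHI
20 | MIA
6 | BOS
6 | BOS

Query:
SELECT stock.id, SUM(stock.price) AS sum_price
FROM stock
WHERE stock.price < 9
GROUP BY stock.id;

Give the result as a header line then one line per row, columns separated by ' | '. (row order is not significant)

After WHERE (3 rows):
stock.id | stock.tag | stock.code | stock.price
10 | D | X1 | 5
8 | D | X2 | 8
7 | F | Y2 | 3
After GROUP BY (3 rows):
stock.id | sum_price
10 | 5
8 | 8
7 | 3

== RESULT ==
stock.id | sum_price
10 | 5
8 | 8
7 | 3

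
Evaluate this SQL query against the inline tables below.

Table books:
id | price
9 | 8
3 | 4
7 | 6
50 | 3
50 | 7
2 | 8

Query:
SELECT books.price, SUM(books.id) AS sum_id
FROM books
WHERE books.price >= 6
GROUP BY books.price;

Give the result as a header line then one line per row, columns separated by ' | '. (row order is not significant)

== RESULT ==
books.price | sum_id
8 | 11
6 | 7
7 | 50

Derivation:
After WHERE (4 rows):
books.id | books.price
9 | 8
7 | 6
50 | 7
2 | 8
After GROUP BY (3 rows):
books.price | sum_id
8 | 11
6 | 7
7 | 50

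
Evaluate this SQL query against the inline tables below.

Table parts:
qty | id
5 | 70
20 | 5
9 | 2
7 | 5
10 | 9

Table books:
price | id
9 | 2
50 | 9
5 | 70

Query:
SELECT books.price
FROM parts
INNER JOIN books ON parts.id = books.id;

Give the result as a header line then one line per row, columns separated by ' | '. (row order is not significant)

After JOIN books (3 rows):
parts.qty | parts.id | books.price | books.id
5 | 70 | 5 | 70
9 | 2 | 9 | 2
10 | 9 | 50 | 9
After SELECT (3 rows):
books.price
5
9
50

== RESULT ==
books.price
5
9
50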